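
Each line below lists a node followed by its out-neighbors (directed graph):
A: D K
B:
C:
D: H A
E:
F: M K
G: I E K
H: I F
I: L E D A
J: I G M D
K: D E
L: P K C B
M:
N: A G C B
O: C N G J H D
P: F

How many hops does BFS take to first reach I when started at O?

2

Level 0: O
Level 1: C, D, G, H, J, N
Level 2: A, B, E, F, I, K, M
Level 3: L
Level 4: P
I first appears at level 2.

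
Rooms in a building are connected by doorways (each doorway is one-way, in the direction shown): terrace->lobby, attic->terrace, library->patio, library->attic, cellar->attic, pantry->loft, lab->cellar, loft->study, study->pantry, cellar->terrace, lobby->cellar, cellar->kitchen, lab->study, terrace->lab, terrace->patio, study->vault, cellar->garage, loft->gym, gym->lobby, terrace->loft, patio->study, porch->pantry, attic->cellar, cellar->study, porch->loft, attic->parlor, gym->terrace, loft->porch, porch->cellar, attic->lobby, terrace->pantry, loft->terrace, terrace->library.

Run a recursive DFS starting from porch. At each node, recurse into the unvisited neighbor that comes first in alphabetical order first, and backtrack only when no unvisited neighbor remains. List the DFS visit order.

Visit porch
porch → cellar
cellar → attic
attic → lobby
attic → parlor
attic → terrace
terrace → lab
lab → study
study → pantry
pantry → loft
loft → gym
study → vault
terrace → library
library → patio
cellar → garage
cellar → kitchen

porch -> cellar -> attic -> lobby -> parlor -> terrace -> lab -> study -> pantry -> loft -> gym -> vault -> library -> patio -> garage -> kitchen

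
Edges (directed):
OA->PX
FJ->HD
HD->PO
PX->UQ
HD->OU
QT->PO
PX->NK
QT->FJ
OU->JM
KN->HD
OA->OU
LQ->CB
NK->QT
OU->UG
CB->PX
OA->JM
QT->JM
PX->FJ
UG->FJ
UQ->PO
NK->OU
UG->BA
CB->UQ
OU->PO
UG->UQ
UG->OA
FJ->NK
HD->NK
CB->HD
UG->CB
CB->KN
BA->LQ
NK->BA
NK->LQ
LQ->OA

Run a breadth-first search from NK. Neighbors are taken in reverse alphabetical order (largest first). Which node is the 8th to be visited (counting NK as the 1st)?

Visit NK; enqueue QT, OU, LQ, BA → queue [QT, OU, LQ, BA]
Visit QT; enqueue PO, JM, FJ → queue [OU, LQ, BA, PO, JM, FJ]
Visit OU; enqueue UG → queue [LQ, BA, PO, JM, FJ, UG]
Visit LQ; enqueue OA, CB → queue [BA, PO, JM, FJ, UG, OA, CB]
Visit BA → queue [PO, JM, FJ, UG, OA, CB]
Visit PO → queue [JM, FJ, UG, OA, CB]
Visit JM → queue [FJ, UG, OA, CB]
Visit FJ; enqueue HD → queue [UG, OA, CB, HD]
Visit UG; enqueue UQ → queue [OA, CB, HD, UQ]
Visit OA; enqueue PX → queue [CB, HD, UQ, PX]
Visit CB; enqueue KN → queue [HD, UQ, PX, KN]
Visit HD → queue [UQ, PX, KN]
Visit UQ → queue [PX, KN]
Visit PX → queue [KN]
Visit KN → queue []

Visit order: NK, QT, OU, LQ, BA, PO, JM, FJ, UG, OA, CB, HD, UQ, PX, KN

FJ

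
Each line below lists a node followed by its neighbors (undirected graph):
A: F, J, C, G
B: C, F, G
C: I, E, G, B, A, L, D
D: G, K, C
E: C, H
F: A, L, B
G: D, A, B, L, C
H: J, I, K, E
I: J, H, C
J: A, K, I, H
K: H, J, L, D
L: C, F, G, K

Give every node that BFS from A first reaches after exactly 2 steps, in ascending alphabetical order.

Level 0: A
Level 1: C, F, G, J
Level 2: B, D, E, H, I, K, L

B, D, E, H, I, K, L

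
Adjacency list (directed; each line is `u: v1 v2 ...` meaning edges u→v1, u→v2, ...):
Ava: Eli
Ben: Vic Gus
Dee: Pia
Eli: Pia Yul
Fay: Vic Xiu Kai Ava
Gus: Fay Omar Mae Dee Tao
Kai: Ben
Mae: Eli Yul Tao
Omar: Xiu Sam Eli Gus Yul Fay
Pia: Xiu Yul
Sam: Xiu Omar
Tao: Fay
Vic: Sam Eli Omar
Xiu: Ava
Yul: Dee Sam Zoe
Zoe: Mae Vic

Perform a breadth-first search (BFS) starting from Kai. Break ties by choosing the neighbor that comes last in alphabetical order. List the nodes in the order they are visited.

Visit Kai; enqueue Ben → queue [Ben]
Visit Ben; enqueue Vic, Gus → queue [Vic, Gus]
Visit Vic; enqueue Sam, Omar, Eli → queue [Gus, Sam, Omar, Eli]
Visit Gus; enqueue Tao, Mae, Fay, Dee → queue [Sam, Omar, Eli, Tao, Mae, Fay, Dee]
Visit Sam; enqueue Xiu → queue [Omar, Eli, Tao, Mae, Fay, Dee, Xiu]
Visit Omar; enqueue Yul → queue [Eli, Tao, Mae, Fay, Dee, Xiu, Yul]
Visit Eli; enqueue Pia → queue [Tao, Mae, Fay, Dee, Xiu, Yul, Pia]
Visit Tao → queue [Mae, Fay, Dee, Xiu, Yul, Pia]
Visit Mae → queue [Fay, Dee, Xiu, Yul, Pia]
Visit Fay; enqueue Ava → queue [Dee, Xiu, Yul, Pia, Ava]
Visit Dee → queue [Xiu, Yul, Pia, Ava]
Visit Xiu → queue [Yul, Pia, Ava]
Visit Yul; enqueue Zoe → queue [Pia, Ava, Zoe]
Visit Pia → queue [Ava, Zoe]
Visit Ava → queue [Zoe]
Visit Zoe → queue []

Kai, Ben, Vic, Gus, Sam, Omar, Eli, Tao, Mae, Fay, Dee, Xiu, Yul, Pia, Ava, Zoe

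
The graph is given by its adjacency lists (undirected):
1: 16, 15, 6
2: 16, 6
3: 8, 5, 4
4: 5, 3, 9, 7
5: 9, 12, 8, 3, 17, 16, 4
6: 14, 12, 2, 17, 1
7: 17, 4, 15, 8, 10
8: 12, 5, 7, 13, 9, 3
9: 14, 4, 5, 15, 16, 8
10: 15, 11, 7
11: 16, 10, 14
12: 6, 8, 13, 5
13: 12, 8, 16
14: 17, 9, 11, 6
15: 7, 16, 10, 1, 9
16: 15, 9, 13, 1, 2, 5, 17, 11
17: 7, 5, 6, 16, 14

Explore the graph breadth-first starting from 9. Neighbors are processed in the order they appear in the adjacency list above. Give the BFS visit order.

9 14 4 5 15 16 8 17 11 6 3 7 12 10 1 13 2

Visit 9; enqueue 14, 4, 5, 15, 16, 8 → queue [14, 4, 5, 15, 16, 8]
Visit 14; enqueue 17, 11, 6 → queue [4, 5, 15, 16, 8, 17, 11, 6]
Visit 4; enqueue 3, 7 → queue [5, 15, 16, 8, 17, 11, 6, 3, 7]
Visit 5; enqueue 12 → queue [15, 16, 8, 17, 11, 6, 3, 7, 12]
Visit 15; enqueue 10, 1 → queue [16, 8, 17, 11, 6, 3, 7, 12, 10, 1]
Visit 16; enqueue 13, 2 → queue [8, 17, 11, 6, 3, 7, 12, 10, 1, 13, 2]
Visit 8 → queue [17, 11, 6, 3, 7, 12, 10, 1, 13, 2]
Visit 17 → queue [11, 6, 3, 7, 12, 10, 1, 13, 2]
Visit 11 → queue [6, 3, 7, 12, 10, 1, 13, 2]
Visit 6 → queue [3, 7, 12, 10, 1, 13, 2]
Visit 3 → queue [7, 12, 10, 1, 13, 2]
Visit 7 → queue [12, 10, 1, 13, 2]
Visit 12 → queue [10, 1, 13, 2]
Visit 10 → queue [1, 13, 2]
Visit 1 → queue [13, 2]
Visit 13 → queue [2]
Visit 2 → queue []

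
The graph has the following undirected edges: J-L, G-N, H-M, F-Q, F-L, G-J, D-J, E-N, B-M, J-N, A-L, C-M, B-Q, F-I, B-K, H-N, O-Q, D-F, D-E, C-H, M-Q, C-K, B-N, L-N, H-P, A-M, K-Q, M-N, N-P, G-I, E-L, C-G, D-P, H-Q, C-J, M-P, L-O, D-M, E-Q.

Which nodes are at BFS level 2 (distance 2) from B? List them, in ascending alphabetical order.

Level 0: B
Level 1: K, M, N, Q
Level 2: A, C, D, E, F, G, H, J, L, O, P
Level 3: I

A, C, D, E, F, G, H, J, L, O, P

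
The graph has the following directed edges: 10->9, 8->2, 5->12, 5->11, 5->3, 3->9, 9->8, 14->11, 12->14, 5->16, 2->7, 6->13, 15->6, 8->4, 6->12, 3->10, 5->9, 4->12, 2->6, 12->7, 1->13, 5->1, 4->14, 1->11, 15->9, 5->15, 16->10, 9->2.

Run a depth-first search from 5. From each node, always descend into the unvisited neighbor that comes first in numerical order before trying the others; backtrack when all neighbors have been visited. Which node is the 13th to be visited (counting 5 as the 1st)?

4

Visit 5
5 → 1
1 → 11
1 → 13
5 → 3
3 → 9
9 → 2
2 → 6
6 → 12
12 → 7
12 → 14
9 → 8
8 → 4
3 → 10
5 → 15
5 → 16

Visit order: 5, 1, 11, 13, 3, 9, 2, 6, 12, 7, 14, 8, 4, 10, 15, 16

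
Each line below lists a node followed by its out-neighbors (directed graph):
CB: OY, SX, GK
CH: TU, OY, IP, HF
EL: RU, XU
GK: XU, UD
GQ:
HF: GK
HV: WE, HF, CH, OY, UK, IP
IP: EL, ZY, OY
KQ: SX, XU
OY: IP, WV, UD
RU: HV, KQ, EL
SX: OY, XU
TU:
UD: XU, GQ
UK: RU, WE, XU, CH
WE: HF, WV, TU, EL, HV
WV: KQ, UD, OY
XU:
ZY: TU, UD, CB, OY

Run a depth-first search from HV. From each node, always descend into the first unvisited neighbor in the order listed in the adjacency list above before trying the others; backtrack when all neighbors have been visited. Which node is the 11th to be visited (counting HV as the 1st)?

Visit HV
HV → WE
WE → HF
HF → GK
GK → XU
GK → UD
UD → GQ
WE → WV
WV → KQ
KQ → SX
SX → OY
OY → IP
IP → EL
EL → RU
IP → ZY
ZY → TU
ZY → CB
HV → CH
HV → UK

Visit order: HV, WE, HF, GK, XU, UD, GQ, WV, KQ, SX, OY, IP, EL, RU, ZY, TU, CB, CH, UK

OY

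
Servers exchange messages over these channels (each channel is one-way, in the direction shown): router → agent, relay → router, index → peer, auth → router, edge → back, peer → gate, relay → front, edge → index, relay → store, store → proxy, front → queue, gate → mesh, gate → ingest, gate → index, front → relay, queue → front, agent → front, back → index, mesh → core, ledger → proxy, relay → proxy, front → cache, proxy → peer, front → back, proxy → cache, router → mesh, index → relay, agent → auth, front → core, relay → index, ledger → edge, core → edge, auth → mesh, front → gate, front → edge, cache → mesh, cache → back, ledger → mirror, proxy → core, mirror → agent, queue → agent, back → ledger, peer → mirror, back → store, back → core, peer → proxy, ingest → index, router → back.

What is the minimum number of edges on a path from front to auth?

3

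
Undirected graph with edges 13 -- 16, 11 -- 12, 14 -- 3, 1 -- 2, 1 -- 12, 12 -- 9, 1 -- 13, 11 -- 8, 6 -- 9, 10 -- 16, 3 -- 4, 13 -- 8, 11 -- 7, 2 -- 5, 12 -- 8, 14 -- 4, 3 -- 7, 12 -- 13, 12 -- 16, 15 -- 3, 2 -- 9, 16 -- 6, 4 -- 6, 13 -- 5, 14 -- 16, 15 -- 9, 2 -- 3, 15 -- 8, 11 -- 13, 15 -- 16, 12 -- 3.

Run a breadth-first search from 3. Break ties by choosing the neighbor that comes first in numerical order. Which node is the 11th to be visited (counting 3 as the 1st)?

Visit 3; enqueue 2, 4, 7, 12, 14, 15 → queue [2, 4, 7, 12, 14, 15]
Visit 2; enqueue 1, 5, 9 → queue [4, 7, 12, 14, 15, 1, 5, 9]
Visit 4; enqueue 6 → queue [7, 12, 14, 15, 1, 5, 9, 6]
Visit 7; enqueue 11 → queue [12, 14, 15, 1, 5, 9, 6, 11]
Visit 12; enqueue 8, 13, 16 → queue [14, 15, 1, 5, 9, 6, 11, 8, 13, 16]
Visit 14 → queue [15, 1, 5, 9, 6, 11, 8, 13, 16]
Visit 15 → queue [1, 5, 9, 6, 11, 8, 13, 16]
Visit 1 → queue [5, 9, 6, 11, 8, 13, 16]
Visit 5 → queue [9, 6, 11, 8, 13, 16]
Visit 9 → queue [6, 11, 8, 13, 16]
Visit 6 → queue [11, 8, 13, 16]
Visit 11 → queue [8, 13, 16]
Visit 8 → queue [13, 16]
Visit 13 → queue [16]
Visit 16; enqueue 10 → queue [10]
Visit 10 → queue []

Visit order: 3, 2, 4, 7, 12, 14, 15, 1, 5, 9, 6, 11, 8, 13, 16, 10

6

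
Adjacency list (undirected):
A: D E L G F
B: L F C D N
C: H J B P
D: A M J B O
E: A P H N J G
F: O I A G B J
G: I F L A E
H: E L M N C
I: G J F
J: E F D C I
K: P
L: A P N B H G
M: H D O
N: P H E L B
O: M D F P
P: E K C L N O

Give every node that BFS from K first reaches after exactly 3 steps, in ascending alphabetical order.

A, B, D, F, G, H, J, M

Level 0: K
Level 1: P
Level 2: C, E, L, N, O
Level 3: A, B, D, F, G, H, J, M
Level 4: I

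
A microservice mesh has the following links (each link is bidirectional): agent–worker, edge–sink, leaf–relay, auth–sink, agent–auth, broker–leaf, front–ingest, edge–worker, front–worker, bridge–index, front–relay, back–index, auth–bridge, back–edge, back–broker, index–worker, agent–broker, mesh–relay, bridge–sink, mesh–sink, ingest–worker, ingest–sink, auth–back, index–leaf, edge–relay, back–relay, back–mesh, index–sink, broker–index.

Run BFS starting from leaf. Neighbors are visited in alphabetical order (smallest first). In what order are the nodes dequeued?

leaf broker index relay agent back bridge sink worker edge front mesh auth ingest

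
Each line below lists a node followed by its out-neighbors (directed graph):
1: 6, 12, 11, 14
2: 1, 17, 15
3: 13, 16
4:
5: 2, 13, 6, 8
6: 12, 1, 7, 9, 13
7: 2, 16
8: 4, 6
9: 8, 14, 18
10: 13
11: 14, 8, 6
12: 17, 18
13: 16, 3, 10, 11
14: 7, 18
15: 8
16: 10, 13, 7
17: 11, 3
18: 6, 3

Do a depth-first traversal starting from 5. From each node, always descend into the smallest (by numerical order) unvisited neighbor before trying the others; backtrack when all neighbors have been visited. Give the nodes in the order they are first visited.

Visit 5
5 → 2
2 → 1
1 → 6
6 → 7
7 → 16
16 → 10
10 → 13
13 → 3
13 → 11
11 → 8
8 → 4
11 → 14
14 → 18
6 → 9
6 → 12
12 → 17
2 → 15

5, 2, 1, 6, 7, 16, 10, 13, 3, 11, 8, 4, 14, 18, 9, 12, 17, 15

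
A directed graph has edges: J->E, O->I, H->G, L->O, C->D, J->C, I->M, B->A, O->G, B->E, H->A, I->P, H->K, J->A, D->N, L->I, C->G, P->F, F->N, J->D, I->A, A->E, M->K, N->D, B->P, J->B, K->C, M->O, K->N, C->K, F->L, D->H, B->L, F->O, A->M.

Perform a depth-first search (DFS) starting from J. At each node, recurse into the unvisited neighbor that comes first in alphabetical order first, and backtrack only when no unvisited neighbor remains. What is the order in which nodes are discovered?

J -> A -> E -> M -> K -> C -> D -> H -> G -> N -> O -> I -> P -> F -> L -> B

Visit J
J → A
A → E
A → M
M → K
K → C
C → D
D → H
H → G
D → N
M → O
O → I
I → P
P → F
F → L
J → B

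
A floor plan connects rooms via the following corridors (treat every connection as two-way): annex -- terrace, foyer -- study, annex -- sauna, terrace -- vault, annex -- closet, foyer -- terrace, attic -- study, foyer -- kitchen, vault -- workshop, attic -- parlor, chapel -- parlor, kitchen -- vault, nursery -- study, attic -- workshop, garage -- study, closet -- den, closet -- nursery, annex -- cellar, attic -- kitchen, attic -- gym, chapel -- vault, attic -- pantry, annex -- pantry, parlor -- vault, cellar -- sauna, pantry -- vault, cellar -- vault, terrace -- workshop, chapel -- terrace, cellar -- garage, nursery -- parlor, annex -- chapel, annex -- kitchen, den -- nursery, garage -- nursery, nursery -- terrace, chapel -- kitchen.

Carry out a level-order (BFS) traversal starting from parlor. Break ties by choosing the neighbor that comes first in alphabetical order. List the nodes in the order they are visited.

parlor → attic → chapel → nursery → vault → gym → kitchen → pantry → study → workshop → annex → terrace → closet → den → garage → cellar → foyer → sauna

Visit parlor; enqueue attic, chapel, nursery, vault → queue [attic, chapel, nursery, vault]
Visit attic; enqueue gym, kitchen, pantry, study, workshop → queue [chapel, nursery, vault, gym, kitchen, pantry, study, workshop]
Visit chapel; enqueue annex, terrace → queue [nursery, vault, gym, kitchen, pantry, study, workshop, annex, terrace]
Visit nursery; enqueue closet, den, garage → queue [vault, gym, kitchen, pantry, study, workshop, annex, terrace, closet, den, garage]
Visit vault; enqueue cellar → queue [gym, kitchen, pantry, study, workshop, annex, terrace, closet, den, garage, cellar]
Visit gym → queue [kitchen, pantry, study, workshop, annex, terrace, closet, den, garage, cellar]
Visit kitchen; enqueue foyer → queue [pantry, study, workshop, annex, terrace, closet, den, garage, cellar, foyer]
Visit pantry → queue [study, workshop, annex, terrace, closet, den, garage, cellar, foyer]
Visit study → queue [workshop, annex, terrace, closet, den, garage, cellar, foyer]
Visit workshop → queue [annex, terrace, closet, den, garage, cellar, foyer]
Visit annex; enqueue sauna → queue [terrace, closet, den, garage, cellar, foyer, sauna]
Visit terrace → queue [closet, den, garage, cellar, foyer, sauna]
Visit closet → queue [den, garage, cellar, foyer, sauna]
Visit den → queue [garage, cellar, foyer, sauna]
Visit garage → queue [cellar, foyer, sauna]
Visit cellar → queue [foyer, sauna]
Visit foyer → queue [sauna]
Visit sauna → queue []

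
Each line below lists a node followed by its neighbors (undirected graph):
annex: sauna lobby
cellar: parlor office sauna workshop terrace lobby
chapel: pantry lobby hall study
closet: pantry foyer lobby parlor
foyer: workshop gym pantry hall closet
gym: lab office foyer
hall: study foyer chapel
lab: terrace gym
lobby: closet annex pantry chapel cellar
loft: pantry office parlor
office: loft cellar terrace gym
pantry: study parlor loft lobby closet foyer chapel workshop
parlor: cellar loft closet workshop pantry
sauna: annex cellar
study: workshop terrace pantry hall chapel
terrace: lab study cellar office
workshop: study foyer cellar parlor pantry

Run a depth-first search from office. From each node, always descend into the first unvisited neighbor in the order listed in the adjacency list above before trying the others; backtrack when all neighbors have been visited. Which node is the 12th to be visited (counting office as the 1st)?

closet

Visit office
office → loft
loft → pantry
pantry → study
study → workshop
workshop → foyer
foyer → gym
gym → lab
lab → terrace
terrace → cellar
cellar → parlor
parlor → closet
closet → lobby
lobby → annex
annex → sauna
lobby → chapel
chapel → hall

Visit order: office, loft, pantry, study, workshop, foyer, gym, lab, terrace, cellar, parlor, closet, lobby, annex, sauna, chapel, hall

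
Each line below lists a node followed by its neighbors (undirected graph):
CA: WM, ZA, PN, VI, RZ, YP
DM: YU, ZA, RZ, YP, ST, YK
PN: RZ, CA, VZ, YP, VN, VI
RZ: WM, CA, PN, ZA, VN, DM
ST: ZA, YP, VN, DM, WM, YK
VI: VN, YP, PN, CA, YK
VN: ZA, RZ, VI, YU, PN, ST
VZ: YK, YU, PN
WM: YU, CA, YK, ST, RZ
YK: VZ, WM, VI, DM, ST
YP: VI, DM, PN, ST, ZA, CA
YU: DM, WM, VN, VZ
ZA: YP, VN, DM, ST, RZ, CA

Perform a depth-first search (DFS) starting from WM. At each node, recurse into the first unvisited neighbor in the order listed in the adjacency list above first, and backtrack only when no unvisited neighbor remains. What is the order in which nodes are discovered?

Visit WM
WM → YU
YU → DM
DM → ZA
ZA → YP
YP → VI
VI → VN
VN → RZ
RZ → CA
CA → PN
PN → VZ
VZ → YK
YK → ST

WM -> YU -> DM -> ZA -> YP -> VI -> VN -> RZ -> CA -> PN -> VZ -> YK -> ST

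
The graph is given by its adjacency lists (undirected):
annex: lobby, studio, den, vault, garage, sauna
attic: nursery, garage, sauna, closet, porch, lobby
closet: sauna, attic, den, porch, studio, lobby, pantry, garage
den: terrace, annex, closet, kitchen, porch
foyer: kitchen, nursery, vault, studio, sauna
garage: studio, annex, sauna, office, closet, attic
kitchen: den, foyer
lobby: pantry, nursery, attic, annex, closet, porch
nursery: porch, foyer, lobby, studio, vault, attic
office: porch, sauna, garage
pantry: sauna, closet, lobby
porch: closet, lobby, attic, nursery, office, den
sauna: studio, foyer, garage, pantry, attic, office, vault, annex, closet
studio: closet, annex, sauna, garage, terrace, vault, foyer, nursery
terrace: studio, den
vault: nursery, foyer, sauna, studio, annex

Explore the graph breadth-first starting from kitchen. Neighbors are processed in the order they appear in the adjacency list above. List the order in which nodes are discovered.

Visit kitchen; enqueue den, foyer → queue [den, foyer]
Visit den; enqueue terrace, annex, closet, porch → queue [foyer, terrace, annex, closet, porch]
Visit foyer; enqueue nursery, vault, studio, sauna → queue [terrace, annex, closet, porch, nursery, vault, studio, sauna]
Visit terrace → queue [annex, closet, porch, nursery, vault, studio, sauna]
Visit annex; enqueue lobby, garage → queue [closet, porch, nursery, vault, studio, sauna, lobby, garage]
Visit closet; enqueue attic, pantry → queue [porch, nursery, vault, studio, sauna, lobby, garage, attic, pantry]
Visit porch; enqueue office → queue [nursery, vault, studio, sauna, lobby, garage, attic, pantry, office]
Visit nursery → queue [vault, studio, sauna, lobby, garage, attic, pantry, office]
Visit vault → queue [studio, sauna, lobby, garage, attic, pantry, office]
Visit studio → queue [sauna, lobby, garage, attic, pantry, office]
Visit sauna → queue [lobby, garage, attic, pantry, office]
Visit lobby → queue [garage, attic, pantry, office]
Visit garage → queue [attic, pantry, office]
Visit attic → queue [pantry, office]
Visit pantry → queue [office]
Visit office → queue []

kitchen, den, foyer, terrace, annex, closet, porch, nursery, vault, studio, sauna, lobby, garage, attic, pantry, office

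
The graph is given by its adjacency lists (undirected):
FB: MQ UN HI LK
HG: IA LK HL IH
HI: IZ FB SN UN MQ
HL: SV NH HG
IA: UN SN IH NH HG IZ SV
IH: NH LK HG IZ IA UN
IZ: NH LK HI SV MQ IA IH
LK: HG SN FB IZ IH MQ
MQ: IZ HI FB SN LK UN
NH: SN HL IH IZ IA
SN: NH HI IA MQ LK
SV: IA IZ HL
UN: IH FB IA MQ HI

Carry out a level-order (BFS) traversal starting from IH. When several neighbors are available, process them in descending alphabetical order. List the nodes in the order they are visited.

IH, UN, NH, LK, IZ, IA, HG, MQ, HI, FB, SN, HL, SV

Visit IH; enqueue UN, NH, LK, IZ, IA, HG → queue [UN, NH, LK, IZ, IA, HG]
Visit UN; enqueue MQ, HI, FB → queue [NH, LK, IZ, IA, HG, MQ, HI, FB]
Visit NH; enqueue SN, HL → queue [LK, IZ, IA, HG, MQ, HI, FB, SN, HL]
Visit LK → queue [IZ, IA, HG, MQ, HI, FB, SN, HL]
Visit IZ; enqueue SV → queue [IA, HG, MQ, HI, FB, SN, HL, SV]
Visit IA → queue [HG, MQ, HI, FB, SN, HL, SV]
Visit HG → queue [MQ, HI, FB, SN, HL, SV]
Visit MQ → queue [HI, FB, SN, HL, SV]
Visit HI → queue [FB, SN, HL, SV]
Visit FB → queue [SN, HL, SV]
Visit SN → queue [HL, SV]
Visit HL → queue [SV]
Visit SV → queue []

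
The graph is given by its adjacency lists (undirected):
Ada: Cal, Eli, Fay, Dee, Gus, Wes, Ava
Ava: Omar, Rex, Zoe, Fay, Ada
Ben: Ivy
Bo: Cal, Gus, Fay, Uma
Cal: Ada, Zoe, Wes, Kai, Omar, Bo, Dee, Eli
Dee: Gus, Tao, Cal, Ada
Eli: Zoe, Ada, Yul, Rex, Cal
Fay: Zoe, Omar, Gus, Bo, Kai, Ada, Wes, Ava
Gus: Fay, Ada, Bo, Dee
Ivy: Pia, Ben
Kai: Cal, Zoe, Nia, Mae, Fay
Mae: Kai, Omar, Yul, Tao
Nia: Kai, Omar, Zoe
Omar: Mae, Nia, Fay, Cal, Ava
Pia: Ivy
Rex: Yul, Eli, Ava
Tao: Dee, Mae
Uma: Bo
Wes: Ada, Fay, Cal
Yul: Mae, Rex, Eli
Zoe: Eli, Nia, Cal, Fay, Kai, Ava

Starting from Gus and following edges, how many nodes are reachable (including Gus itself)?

18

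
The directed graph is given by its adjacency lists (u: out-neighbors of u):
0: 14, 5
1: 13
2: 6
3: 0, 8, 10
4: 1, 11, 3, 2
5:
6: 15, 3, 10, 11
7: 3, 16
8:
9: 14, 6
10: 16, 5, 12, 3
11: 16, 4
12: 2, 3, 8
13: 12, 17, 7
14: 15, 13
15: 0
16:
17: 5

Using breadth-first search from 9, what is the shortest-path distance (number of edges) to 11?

2

Level 0: 9
Level 1: 6, 14
Level 2: 3, 10, 11, 13, 15
Level 3: 0, 4, 5, 7, 8, 12, 16, 17
Level 4: 1, 2
11 first appears at level 2.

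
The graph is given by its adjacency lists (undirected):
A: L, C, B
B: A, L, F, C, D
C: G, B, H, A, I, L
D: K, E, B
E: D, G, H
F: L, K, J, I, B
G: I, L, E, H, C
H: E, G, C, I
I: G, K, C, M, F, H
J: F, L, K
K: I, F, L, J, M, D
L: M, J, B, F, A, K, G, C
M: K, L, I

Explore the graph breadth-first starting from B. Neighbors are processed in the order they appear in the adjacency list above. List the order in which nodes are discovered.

B, A, L, F, C, D, M, J, K, G, I, H, E

Visit B; enqueue A, L, F, C, D → queue [A, L, F, C, D]
Visit A → queue [L, F, C, D]
Visit L; enqueue M, J, K, G → queue [F, C, D, M, J, K, G]
Visit F; enqueue I → queue [C, D, M, J, K, G, I]
Visit C; enqueue H → queue [D, M, J, K, G, I, H]
Visit D; enqueue E → queue [M, J, K, G, I, H, E]
Visit M → queue [J, K, G, I, H, E]
Visit J → queue [K, G, I, H, E]
Visit K → queue [G, I, H, E]
Visit G → queue [I, H, E]
Visit I → queue [H, E]
Visit H → queue [E]
Visit E → queue []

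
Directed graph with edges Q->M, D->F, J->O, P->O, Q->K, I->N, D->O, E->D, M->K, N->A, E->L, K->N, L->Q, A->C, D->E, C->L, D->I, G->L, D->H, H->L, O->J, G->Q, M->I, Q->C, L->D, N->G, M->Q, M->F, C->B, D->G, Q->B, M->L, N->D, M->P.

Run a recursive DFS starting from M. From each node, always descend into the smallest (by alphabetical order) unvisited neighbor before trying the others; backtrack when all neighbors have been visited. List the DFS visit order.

Visit M
M → F
M → I
I → N
N → A
A → C
C → B
C → L
L → D
D → E
D → G
G → Q
Q → K
D → H
D → O
O → J
M → P

M F I N A C B L D E G Q K H O J P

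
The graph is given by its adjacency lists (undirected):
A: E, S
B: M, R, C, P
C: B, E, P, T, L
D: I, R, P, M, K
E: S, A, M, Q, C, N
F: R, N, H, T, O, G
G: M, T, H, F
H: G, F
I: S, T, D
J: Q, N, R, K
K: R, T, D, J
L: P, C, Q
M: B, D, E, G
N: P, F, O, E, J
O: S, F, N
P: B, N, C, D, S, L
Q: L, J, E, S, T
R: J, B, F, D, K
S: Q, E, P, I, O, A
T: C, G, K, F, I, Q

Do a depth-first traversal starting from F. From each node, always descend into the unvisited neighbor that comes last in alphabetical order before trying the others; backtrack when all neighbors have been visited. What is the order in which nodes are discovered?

F T Q S P N O J R K D M G H E C L B A I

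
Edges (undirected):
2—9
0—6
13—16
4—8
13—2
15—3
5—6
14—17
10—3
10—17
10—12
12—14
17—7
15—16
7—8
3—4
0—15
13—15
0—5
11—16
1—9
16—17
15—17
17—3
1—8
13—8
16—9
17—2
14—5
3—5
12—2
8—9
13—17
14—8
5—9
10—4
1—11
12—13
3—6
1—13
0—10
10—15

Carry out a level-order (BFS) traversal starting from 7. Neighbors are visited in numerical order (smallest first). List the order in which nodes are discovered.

7 8 17 1 4 9 13 14 2 3 10 15 16 11 5 12 6 0

Visit 7; enqueue 8, 17 → queue [8, 17]
Visit 8; enqueue 1, 4, 9, 13, 14 → queue [17, 1, 4, 9, 13, 14]
Visit 17; enqueue 2, 3, 10, 15, 16 → queue [1, 4, 9, 13, 14, 2, 3, 10, 15, 16]
Visit 1; enqueue 11 → queue [4, 9, 13, 14, 2, 3, 10, 15, 16, 11]
Visit 4 → queue [9, 13, 14, 2, 3, 10, 15, 16, 11]
Visit 9; enqueue 5 → queue [13, 14, 2, 3, 10, 15, 16, 11, 5]
Visit 13; enqueue 12 → queue [14, 2, 3, 10, 15, 16, 11, 5, 12]
Visit 14 → queue [2, 3, 10, 15, 16, 11, 5, 12]
Visit 2 → queue [3, 10, 15, 16, 11, 5, 12]
Visit 3; enqueue 6 → queue [10, 15, 16, 11, 5, 12, 6]
Visit 10; enqueue 0 → queue [15, 16, 11, 5, 12, 6, 0]
Visit 15 → queue [16, 11, 5, 12, 6, 0]
Visit 16 → queue [11, 5, 12, 6, 0]
Visit 11 → queue [5, 12, 6, 0]
Visit 5 → queue [12, 6, 0]
Visit 12 → queue [6, 0]
Visit 6 → queue [0]
Visit 0 → queue []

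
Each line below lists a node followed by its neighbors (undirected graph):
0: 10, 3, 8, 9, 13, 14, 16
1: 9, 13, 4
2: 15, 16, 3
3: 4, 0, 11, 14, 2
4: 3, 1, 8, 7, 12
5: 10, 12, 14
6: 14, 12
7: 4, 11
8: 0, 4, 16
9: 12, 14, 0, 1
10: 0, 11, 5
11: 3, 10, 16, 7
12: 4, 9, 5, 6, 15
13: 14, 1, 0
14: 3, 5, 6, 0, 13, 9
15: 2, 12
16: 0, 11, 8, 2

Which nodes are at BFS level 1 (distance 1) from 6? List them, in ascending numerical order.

12, 14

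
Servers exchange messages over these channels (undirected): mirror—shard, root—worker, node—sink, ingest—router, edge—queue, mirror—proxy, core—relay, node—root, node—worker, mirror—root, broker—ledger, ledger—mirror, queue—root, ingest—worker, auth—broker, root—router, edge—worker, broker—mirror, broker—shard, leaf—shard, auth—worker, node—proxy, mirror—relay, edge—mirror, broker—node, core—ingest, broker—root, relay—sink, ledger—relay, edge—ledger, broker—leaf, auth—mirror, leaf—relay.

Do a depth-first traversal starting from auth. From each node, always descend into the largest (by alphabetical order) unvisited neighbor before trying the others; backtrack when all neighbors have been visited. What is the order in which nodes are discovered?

Visit auth
auth → worker
worker → root
root → router
router → ingest
ingest → core
core → relay
relay → sink
sink → node
node → proxy
proxy → mirror
mirror → shard
shard → leaf
leaf → broker
broker → ledger
ledger → edge
edge → queue

auth → worker → root → router → ingest → core → relay → sink → node → proxy → mirror → shard → leaf → broker → ledger → edge → queue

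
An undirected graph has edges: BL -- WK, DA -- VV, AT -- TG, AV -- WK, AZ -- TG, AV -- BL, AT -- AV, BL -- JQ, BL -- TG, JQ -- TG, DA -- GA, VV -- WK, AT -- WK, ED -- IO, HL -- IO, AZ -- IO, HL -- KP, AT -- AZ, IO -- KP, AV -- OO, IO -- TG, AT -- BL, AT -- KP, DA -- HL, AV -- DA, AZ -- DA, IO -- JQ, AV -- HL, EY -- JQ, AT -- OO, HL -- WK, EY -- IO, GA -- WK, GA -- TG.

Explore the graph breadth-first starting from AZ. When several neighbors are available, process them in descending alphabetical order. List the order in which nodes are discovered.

AZ -> TG -> IO -> DA -> AT -> JQ -> GA -> BL -> KP -> HL -> EY -> ED -> VV -> AV -> WK -> OO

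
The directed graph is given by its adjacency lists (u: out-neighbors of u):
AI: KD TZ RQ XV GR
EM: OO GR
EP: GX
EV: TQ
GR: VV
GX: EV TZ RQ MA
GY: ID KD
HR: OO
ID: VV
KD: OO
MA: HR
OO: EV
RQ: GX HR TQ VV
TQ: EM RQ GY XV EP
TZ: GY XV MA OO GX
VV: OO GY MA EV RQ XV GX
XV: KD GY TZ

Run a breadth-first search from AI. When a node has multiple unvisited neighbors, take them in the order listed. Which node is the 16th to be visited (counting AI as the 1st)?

Visit AI; enqueue KD, TZ, RQ, XV, GR → queue [KD, TZ, RQ, XV, GR]
Visit KD; enqueue OO → queue [TZ, RQ, XV, GR, OO]
Visit TZ; enqueue GY, MA, GX → queue [RQ, XV, GR, OO, GY, MA, GX]
Visit RQ; enqueue HR, TQ, VV → queue [XV, GR, OO, GY, MA, GX, HR, TQ, VV]
Visit XV → queue [GR, OO, GY, MA, GX, HR, TQ, VV]
Visit GR → queue [OO, GY, MA, GX, HR, TQ, VV]
Visit OO; enqueue EV → queue [GY, MA, GX, HR, TQ, VV, EV]
Visit GY; enqueue ID → queue [MA, GX, HR, TQ, VV, EV, ID]
Visit MA → queue [GX, HR, TQ, VV, EV, ID]
Visit GX → queue [HR, TQ, VV, EV, ID]
Visit HR → queue [TQ, VV, EV, ID]
Visit TQ; enqueue EM, EP → queue [VV, EV, ID, EM, EP]
Visit VV → queue [EV, ID, EM, EP]
Visit EV → queue [ID, EM, EP]
Visit ID → queue [EM, EP]
Visit EM → queue [EP]
Visit EP → queue []

Visit order: AI, KD, TZ, RQ, XV, GR, OO, GY, MA, GX, HR, TQ, VV, EV, ID, EM, EP

EM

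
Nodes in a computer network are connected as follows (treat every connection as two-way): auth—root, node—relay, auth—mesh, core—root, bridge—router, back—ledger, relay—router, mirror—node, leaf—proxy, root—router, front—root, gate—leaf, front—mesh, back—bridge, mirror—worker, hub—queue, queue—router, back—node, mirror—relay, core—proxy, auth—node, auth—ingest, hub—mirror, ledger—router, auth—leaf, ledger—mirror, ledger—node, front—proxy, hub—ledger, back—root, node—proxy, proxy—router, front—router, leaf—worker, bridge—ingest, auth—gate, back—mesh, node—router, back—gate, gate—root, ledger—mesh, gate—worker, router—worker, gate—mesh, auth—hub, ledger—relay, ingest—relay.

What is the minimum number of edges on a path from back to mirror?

2

Level 0: back
Level 1: bridge, gate, ledger, mesh, node, root
Level 2: auth, core, front, hub, ingest, leaf, mirror, proxy, relay, router, worker
Level 3: queue
mirror first appears at level 2.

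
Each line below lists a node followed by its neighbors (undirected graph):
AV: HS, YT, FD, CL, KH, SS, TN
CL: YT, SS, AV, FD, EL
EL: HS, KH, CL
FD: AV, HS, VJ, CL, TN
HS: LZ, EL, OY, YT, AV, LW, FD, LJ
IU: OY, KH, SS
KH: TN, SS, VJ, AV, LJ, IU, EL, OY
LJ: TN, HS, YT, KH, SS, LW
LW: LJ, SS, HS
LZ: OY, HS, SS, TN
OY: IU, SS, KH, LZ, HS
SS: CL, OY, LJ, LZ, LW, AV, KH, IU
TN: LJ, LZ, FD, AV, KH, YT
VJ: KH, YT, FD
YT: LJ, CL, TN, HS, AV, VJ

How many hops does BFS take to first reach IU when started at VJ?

2

Level 0: VJ
Level 1: FD, KH, YT
Level 2: AV, CL, EL, HS, IU, LJ, OY, SS, TN
Level 3: LW, LZ
IU first appears at level 2.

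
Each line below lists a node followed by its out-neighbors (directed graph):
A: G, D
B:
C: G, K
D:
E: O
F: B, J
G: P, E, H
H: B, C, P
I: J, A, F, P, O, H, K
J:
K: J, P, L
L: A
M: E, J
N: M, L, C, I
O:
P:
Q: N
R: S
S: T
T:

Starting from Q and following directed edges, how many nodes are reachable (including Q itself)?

17

BFS from Q visits: Q, N, M, L, C, I, E, J, A, G, K, F, P, O, H, D, B
Reachable nodes: 17 of 20 total.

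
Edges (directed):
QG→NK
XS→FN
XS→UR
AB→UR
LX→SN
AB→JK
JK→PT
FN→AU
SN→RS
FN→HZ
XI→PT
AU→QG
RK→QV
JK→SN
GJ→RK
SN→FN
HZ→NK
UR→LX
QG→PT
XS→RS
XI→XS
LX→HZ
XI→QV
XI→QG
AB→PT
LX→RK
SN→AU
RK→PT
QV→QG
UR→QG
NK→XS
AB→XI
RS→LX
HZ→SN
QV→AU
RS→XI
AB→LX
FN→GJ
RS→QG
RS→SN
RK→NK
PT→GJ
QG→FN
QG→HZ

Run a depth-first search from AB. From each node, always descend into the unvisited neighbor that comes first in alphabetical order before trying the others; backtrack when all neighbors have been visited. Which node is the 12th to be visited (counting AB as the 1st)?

Visit AB
AB → JK
JK → PT
PT → GJ
GJ → RK
RK → NK
NK → XS
XS → FN
FN → AU
AU → QG
QG → HZ
HZ → SN
SN → RS
RS → LX
RS → XI
XI → QV
XS → UR

Visit order: AB, JK, PT, GJ, RK, NK, XS, FN, AU, QG, HZ, SN, RS, LX, XI, QV, UR

SN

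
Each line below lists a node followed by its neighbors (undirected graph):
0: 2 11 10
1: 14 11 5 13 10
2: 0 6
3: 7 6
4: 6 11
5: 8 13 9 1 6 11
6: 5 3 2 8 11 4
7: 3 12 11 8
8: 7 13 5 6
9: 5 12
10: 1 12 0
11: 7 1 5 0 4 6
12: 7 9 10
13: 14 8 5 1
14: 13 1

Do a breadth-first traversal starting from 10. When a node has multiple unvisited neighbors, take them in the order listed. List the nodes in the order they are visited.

Visit 10; enqueue 1, 12, 0 → queue [1, 12, 0]
Visit 1; enqueue 14, 11, 5, 13 → queue [12, 0, 14, 11, 5, 13]
Visit 12; enqueue 7, 9 → queue [0, 14, 11, 5, 13, 7, 9]
Visit 0; enqueue 2 → queue [14, 11, 5, 13, 7, 9, 2]
Visit 14 → queue [11, 5, 13, 7, 9, 2]
Visit 11; enqueue 4, 6 → queue [5, 13, 7, 9, 2, 4, 6]
Visit 5; enqueue 8 → queue [13, 7, 9, 2, 4, 6, 8]
Visit 13 → queue [7, 9, 2, 4, 6, 8]
Visit 7; enqueue 3 → queue [9, 2, 4, 6, 8, 3]
Visit 9 → queue [2, 4, 6, 8, 3]
Visit 2 → queue [4, 6, 8, 3]
Visit 4 → queue [6, 8, 3]
Visit 6 → queue [8, 3]
Visit 8 → queue [3]
Visit 3 → queue []

10 -> 1 -> 12 -> 0 -> 14 -> 11 -> 5 -> 13 -> 7 -> 9 -> 2 -> 4 -> 6 -> 8 -> 3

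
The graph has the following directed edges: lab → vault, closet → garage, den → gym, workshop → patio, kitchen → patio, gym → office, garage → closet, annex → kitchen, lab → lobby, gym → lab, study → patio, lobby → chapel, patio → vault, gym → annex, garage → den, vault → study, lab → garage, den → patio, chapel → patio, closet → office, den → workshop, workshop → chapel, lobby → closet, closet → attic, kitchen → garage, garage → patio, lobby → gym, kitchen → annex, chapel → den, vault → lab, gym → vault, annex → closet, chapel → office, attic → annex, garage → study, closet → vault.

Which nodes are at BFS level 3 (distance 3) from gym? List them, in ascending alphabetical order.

Level 0: gym
Level 1: annex, lab, office, vault
Level 2: closet, garage, kitchen, lobby, study
Level 3: attic, chapel, den, patio
Level 4: workshop

attic, chapel, den, patio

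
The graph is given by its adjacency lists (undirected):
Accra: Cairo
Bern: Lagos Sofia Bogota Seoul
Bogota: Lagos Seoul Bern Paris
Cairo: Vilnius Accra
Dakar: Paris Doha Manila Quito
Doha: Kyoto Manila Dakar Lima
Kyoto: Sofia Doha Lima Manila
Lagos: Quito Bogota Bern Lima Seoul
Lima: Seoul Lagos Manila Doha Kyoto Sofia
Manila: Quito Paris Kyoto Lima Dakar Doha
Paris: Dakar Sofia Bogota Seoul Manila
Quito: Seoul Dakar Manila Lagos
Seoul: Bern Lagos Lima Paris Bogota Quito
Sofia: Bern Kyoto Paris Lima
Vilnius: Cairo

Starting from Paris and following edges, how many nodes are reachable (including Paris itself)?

BFS from Paris visits: Paris, Dakar, Sofia, Bogota, Seoul, Manila, Doha, Quito, Bern, Kyoto, Lima, Lagos
Reachable nodes: 12 of 15 total.

12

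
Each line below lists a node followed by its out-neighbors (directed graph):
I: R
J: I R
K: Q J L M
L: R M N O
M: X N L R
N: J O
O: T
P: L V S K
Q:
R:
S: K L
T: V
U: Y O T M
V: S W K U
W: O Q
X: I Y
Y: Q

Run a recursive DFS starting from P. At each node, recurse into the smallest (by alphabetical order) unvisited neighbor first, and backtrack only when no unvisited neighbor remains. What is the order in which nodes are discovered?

Visit P
P → K
K → J
J → I
I → R
K → L
L → M
M → N
N → O
O → T
T → V
V → S
V → U
U → Y
Y → Q
V → W
M → X

P → K → J → I → R → L → M → N → O → T → V → S → U → Y → Q → W → X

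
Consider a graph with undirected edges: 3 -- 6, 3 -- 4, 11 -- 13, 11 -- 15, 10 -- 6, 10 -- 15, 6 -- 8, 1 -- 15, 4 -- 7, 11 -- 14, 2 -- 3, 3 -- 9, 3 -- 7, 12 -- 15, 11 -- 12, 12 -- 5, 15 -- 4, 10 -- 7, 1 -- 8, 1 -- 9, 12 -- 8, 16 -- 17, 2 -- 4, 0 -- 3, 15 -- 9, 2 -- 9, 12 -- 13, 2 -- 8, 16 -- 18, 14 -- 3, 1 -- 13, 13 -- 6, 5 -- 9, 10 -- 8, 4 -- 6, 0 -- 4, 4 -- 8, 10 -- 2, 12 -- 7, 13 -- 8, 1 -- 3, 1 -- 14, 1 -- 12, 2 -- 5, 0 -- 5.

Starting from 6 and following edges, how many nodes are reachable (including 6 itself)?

16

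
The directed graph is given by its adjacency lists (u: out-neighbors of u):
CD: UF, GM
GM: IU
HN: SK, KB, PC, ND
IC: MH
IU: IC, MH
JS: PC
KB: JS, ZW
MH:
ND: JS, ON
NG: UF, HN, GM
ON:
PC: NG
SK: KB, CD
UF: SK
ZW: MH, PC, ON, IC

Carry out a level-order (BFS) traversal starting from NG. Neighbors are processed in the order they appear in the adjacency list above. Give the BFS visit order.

Visit NG; enqueue UF, HN, GM → queue [UF, HN, GM]
Visit UF; enqueue SK → queue [HN, GM, SK]
Visit HN; enqueue KB, PC, ND → queue [GM, SK, KB, PC, ND]
Visit GM; enqueue IU → queue [SK, KB, PC, ND, IU]
Visit SK; enqueue CD → queue [KB, PC, ND, IU, CD]
Visit KB; enqueue JS, ZW → queue [PC, ND, IU, CD, JS, ZW]
Visit PC → queue [ND, IU, CD, JS, ZW]
Visit ND; enqueue ON → queue [IU, CD, JS, ZW, ON]
Visit IU; enqueue IC, MH → queue [CD, JS, ZW, ON, IC, MH]
Visit CD → queue [JS, ZW, ON, IC, MH]
Visit JS → queue [ZW, ON, IC, MH]
Visit ZW → queue [ON, IC, MH]
Visit ON → queue [IC, MH]
Visit IC → queue [MH]
Visit MH → queue []

NG → UF → HN → GM → SK → KB → PC → ND → IU → CD → JS → ZW → ON → IC → MH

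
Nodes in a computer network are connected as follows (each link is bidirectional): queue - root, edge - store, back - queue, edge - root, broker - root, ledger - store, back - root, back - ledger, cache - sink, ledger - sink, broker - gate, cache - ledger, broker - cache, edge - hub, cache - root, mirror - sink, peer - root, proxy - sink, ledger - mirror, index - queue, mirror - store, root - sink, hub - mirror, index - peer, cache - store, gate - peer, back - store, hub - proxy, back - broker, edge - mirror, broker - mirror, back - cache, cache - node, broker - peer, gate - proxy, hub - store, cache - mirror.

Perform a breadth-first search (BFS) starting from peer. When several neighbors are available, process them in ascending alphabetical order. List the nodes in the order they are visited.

peer -> broker -> gate -> index -> root -> back -> cache -> mirror -> proxy -> queue -> edge -> sink -> ledger -> store -> node -> hub

Visit peer; enqueue broker, gate, index, root → queue [broker, gate, index, root]
Visit broker; enqueue back, cache, mirror → queue [gate, index, root, back, cache, mirror]
Visit gate; enqueue proxy → queue [index, root, back, cache, mirror, proxy]
Visit index; enqueue queue → queue [root, back, cache, mirror, proxy, queue]
Visit root; enqueue edge, sink → queue [back, cache, mirror, proxy, queue, edge, sink]
Visit back; enqueue ledger, store → queue [cache, mirror, proxy, queue, edge, sink, ledger, store]
Visit cache; enqueue node → queue [mirror, proxy, queue, edge, sink, ledger, store, node]
Visit mirror; enqueue hub → queue [proxy, queue, edge, sink, ledger, store, node, hub]
Visit proxy → queue [queue, edge, sink, ledger, store, node, hub]
Visit queue → queue [edge, sink, ledger, store, node, hub]
Visit edge → queue [sink, ledger, store, node, hub]
Visit sink → queue [ledger, store, node, hub]
Visit ledger → queue [store, node, hub]
Visit store → queue [node, hub]
Visit node → queue [hub]
Visit hub → queue []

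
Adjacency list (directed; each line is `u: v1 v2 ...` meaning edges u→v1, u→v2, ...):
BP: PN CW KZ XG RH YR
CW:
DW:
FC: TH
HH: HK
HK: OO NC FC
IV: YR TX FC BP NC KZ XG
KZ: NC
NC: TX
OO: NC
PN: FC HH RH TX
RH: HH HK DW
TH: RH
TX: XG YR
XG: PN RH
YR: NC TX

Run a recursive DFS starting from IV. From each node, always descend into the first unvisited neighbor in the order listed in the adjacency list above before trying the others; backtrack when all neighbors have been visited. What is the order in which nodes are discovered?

IV, YR, NC, TX, XG, PN, FC, TH, RH, HH, HK, OO, DW, BP, CW, KZ

Visit IV
IV → YR
YR → NC
NC → TX
TX → XG
XG → PN
PN → FC
FC → TH
TH → RH
RH → HH
HH → HK
HK → OO
RH → DW
IV → BP
BP → CW
BP → KZ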